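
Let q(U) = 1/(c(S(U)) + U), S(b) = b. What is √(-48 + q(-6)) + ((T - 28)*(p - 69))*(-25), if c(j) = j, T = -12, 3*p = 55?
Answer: -152000/3 + I*√1731/6 ≈ -50667.0 + 6.9342*I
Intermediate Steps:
p = 55/3 (p = (⅓)*55 = 55/3 ≈ 18.333)
q(U) = 1/(2*U) (q(U) = 1/(U + U) = 1/(2*U))
√(-48 + q(-6)) + ((T - 28)*(p - 69))*(-25) = √(-48 + (½)/(-6)) + ((-12 - 28)*(55/3 - 69))*(-25) = √(-48 + (½)*(-⅙)) - 40*(-152/3)*(-25) = √(-48 - 1/12) + (6080/3)*(-25) = √(-577/12) - 152000/3 = I*√1731/6 - 152000/3 = -152000/3 + I*√1731/6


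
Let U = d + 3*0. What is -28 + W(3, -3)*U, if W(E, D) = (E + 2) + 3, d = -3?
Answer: -52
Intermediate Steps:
U = -3 (U = -3 + 3*0 = -3 + 0 = -3)
W(E, D) = 5 + E (W(E, D) = (2 + E) + 3 = 5 + E)
-28 + W(3, -3)*U = -28 + (5 + 3)*(-3) = -28 + 8*(-3) = -28 - 24 = -52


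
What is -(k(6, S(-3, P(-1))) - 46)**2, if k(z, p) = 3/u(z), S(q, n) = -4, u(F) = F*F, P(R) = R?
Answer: -303601/144 ≈ -2108.3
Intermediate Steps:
u(F) = F**2
k(z, p) = 3/z**2 (k(z, p) = 3/(z**2) = 3/z**2)
-(k(6, S(-3, P(-1))) - 46)**2 = -(3/6**2 - 46)**2 = -(3*(1/36) - 46)**2 = -(1/12 - 46)**2 = -(-551/12)**2 = -1*303601/144 = -303601/144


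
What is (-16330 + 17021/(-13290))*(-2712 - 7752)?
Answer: 378522505424/2215 ≈ 1.7089e+8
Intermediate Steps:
(-16330 + 17021/(-13290))*(-2712 - 7752) = (-16330 + 17021*(-1/13290))*(-10464) = (-16330 - 17021/13290)*(-10464) = -217042721/13290*(-10464) = 378522505424/2215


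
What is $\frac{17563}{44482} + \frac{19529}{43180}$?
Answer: $\frac{813529659}{960366380} \approx 0.8471$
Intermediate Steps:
$\frac{17563}{44482} + \frac{19529}{43180} = \frac{813529659}{960366380}$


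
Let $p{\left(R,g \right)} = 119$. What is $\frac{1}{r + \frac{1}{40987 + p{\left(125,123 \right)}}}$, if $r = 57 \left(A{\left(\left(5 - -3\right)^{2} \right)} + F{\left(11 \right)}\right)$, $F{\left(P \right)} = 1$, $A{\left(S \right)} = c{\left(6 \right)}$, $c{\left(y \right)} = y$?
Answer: $\frac{41106}{16401295} \approx 0.0025063$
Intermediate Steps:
$A{\left(S \right)} = 6$
$r = 399$ ($r = 57 \left(6 + 1\right) = 57 \cdot 7 = 399$)
$\frac{1}{r + \frac{1}{40987 + p{\left(125,123 \right)}}} = \frac{1}{399 + \frac{1}{40987 + 119}} = \frac{1}{399 + \frac{1}{41106}} = \frac{1}{\frac{16401295}{41106}} = \frac{41106}{16401295}$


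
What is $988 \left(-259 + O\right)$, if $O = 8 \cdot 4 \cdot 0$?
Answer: $-255892$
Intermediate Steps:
$O = 0$ ($O = 32 \cdot 0 = 0$)
$988 \left(-259 + O\right) = 988 \left(-259 + 0\right) = 988 \left(-259\right) = -255892$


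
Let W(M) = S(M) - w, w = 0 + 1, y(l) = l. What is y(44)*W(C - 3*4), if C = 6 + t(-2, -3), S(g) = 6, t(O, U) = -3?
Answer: 220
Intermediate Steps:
w = 1
C = 3 (C = 6 - 3 = 3)
W(M) = 5 (W(M) = 6 - 1*1 = 6 - 1 = 5)
y(44)*W(C - 3*4) = 44*5 = 220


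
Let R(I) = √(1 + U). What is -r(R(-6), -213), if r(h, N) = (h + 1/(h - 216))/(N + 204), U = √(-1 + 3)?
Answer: -1119720/2176689023 - 24*√2/2176689023 + 241849152*√(1 + √2)/2176689023 - √2*√(1 + √2)/19590201207 ≈ 0.17212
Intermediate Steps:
U = √2 ≈ 1.4142
R(I) = √(1 + √2)
r(h, N) = (h + 1/(-216 + h))/(204 + N)
-r(R(-6), -213) = -(1 + (√(1 + √2))² - 216*√(1 + √2))/(-44064 - 216*(-213) + 204*√(1 + √2) - 213*√(1 + √2)) = -(1 + (1 + √2) - 216*√(1 + √2))/(-44064 + 46008 + 204*√(1 + √2) - 213*√(1 + √2)) = -(2 + √2 - 216*√(1 + √2))/(1944 - 9*√(1 + √2))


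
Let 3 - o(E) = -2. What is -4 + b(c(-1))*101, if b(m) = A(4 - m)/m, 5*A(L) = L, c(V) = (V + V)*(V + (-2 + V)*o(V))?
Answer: -867/40 ≈ -21.675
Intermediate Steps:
o(E) = 5 (o(E) = 3 - 1*(-2) = 3 + 2 = 5)
c(V) = 2*V*(-10 + 6*V) (c(V) = (V + V)*(V + (-2 + V)*5) = (2*V)*(V + (-10 + 5*V)) = (2*V)*(-10 + 6*V) = 2*V*(-10 + 6*V))
A(L) = L/5
b(m) = (⅘ - m/5)/m (b(m) = ((4 - m)/5)/m = (⅘ - m/5)/m)
-4 + b(c(-1))*101 = -4 + ((4 - 4*(-1)*(-5 + 3*(-1)))/(5*((4*(-1)*(-5 + 3*(-1))))))*101 = -4 + ((4 - 4*(-1)*(-5 - 3))/(5*((4*(-1)*(-5 - 3)))))*101 = -4 + ((4 - 4*(-1)*(-8))/(5*((4*(-1)*(-8)))))*101 = -4 + ((⅕)*(4 - 1*32)/32)*101 = -4 + ((⅕)*(1/32)*(4 - 32))*101 = -4 + ((⅕)*(1/32)*(-28))*101 = -4 - 7/40*101 = -4 - 707/40 = -867/40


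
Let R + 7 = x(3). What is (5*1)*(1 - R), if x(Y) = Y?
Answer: 25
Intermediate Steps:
R = -4 (R = -7 + 3 = -4)
(5*1)*(1 - R) = (5*1)*(1 - 1*(-4)) = 5*(1 + 4) = 5*5 = 25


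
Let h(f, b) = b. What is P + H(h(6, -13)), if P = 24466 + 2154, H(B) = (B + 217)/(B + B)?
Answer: 345958/13 ≈ 26612.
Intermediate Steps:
H(B) = (217 + B)/(2*B) (H(B) = (217 + B)/((2*B)) = (217 + B)*(1/(2*B)) = (217 + B)/(2*B))
P = 26620
P + H(h(6, -13)) = 26620 + (½)*(217 - 13)/(-13) = 26620 + (½)*(-1/13)*204 = 26620 - 102/13 = 345958/13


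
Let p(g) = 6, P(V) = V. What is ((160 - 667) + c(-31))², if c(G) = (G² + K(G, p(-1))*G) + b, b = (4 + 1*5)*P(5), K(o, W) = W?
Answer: 97969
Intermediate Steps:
b = 45 (b = (4 + 1*5)*5 = (4 + 5)*5 = 9*5 = 45)
c(G) = 45 + G² + 6*G (c(G) = (G² + 6*G) + 45 = 45 + G² + 6*G)
((160 - 667) + c(-31))² = ((160 - 667) + (45 + (-31)² + 6*(-31)))² = (-507 + (45 + 961 - 186))² = (-507 + 820)² = 313² = 97969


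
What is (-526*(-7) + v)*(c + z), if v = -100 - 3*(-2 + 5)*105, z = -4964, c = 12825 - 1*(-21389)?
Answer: 77132250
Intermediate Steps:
c = 34214 (c = 12825 + 21389 = 34214)
v = -1045 (v = -100 - 3*3*105 = -100 - 9*105 = -100 - 945 = -1045)
(-526*(-7) + v)*(c + z) = (-526*(-7) - 1045)*(34214 - 4964) = (3682 - 1045)*29250 = 2637*29250 = 77132250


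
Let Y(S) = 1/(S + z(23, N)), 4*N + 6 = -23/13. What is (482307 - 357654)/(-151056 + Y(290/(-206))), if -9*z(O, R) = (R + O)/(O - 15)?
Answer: -9081178805/11004724208 ≈ -0.82521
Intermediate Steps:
N = -101/52 (N = -3/2 + (-23/13)/4 = -3/2 + (-23*1/13)/4 = -3/2 + (1/4)*(-23/13) = -3/2 - 23/52 = -101/52 ≈ -1.9423)
z(O, R) = -(O + R)/(9*(-15 + O)) (z(O, R) = -(R + O)/(9*(O - 15)) = -(O + R)/(9*(-15 + O)))
Y(S) = 1/(-365/1248 + S) (Y(S) = 1/(S + (-1*23 - 1*(-101/52))/(9*(-15 + 23))) = 1/(S + (1/9)*(-23 + 101/52)/8) = 1/(S + (1/9)*(1/8)*(-1095/52)) = 1/(S - 365/1248) = 1/(-365/1248 + S))
(482307 - 357654)/(-151056 + Y(290/(-206))) = (482307 - 357654)/(-151056 + 1248/(-365 + 1248*(290/(-206)))) = 124653/(-151056 + 1248/(-365 + 1248*(290*(-1/206)))) = 124653/(-151056 + 1248/(-365 + 1248*(-145/103))) = 124653/(-151056 + 1248/(-365 - 180960/103)) = 124653/(-151056 + 1248/(-218555/103)) = 124653/(-151056 + 1248*(-103/218555)) = 124653/(-151056 - 128544/218555) = 124653/(-33014172624/218555) = 124653*(-218555/33014172624) = -9081178805/11004724208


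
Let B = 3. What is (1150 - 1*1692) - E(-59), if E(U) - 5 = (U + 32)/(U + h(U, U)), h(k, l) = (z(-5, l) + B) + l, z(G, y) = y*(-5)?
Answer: -10937/20 ≈ -546.85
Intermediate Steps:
z(G, y) = -5*y
h(k, l) = 3 - 4*l (h(k, l) = (-5*l + 3) + l = (3 - 5*l) + l = 3 - 4*l)
E(U) = 5 + (32 + U)/(3 - 3*U) (E(U) = 5 + (U + 32)/(U + (3 - 4*U)) = 5 + (32 + U)/(3 - 3*U))
(1150 - 1*1692) - E(-59) = (1150 - 1*1692) - (47 - 14*(-59))/(3*(1 - 1*(-59))) = (1150 - 1692) - (47 + 826)/(3*(1 + 59)) = -542 - 873/(3*60) = -542 - 1*97/20 = -542 - 97/20 = -10937/20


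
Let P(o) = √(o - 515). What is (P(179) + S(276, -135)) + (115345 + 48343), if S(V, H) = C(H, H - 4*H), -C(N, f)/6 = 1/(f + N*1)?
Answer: 7365959/45 + 4*I*√21 ≈ 1.6369e+5 + 18.33*I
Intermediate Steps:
C(N, f) = -6/(N + f) (C(N, f) = -6/(f + N*1) = -6/(f + N) = -6/(N + f))
S(V, H) = 3/H (S(V, H) = -6/(H + (H - 4*H)) = -6/(H - 3*H) = -6*(-1/(2*H)) = -(-3)/H = 3/H)
P(o) = √(-515 + o)
(P(179) + S(276, -135)) + (115345 + 48343) = (√(-515 + 179) + 3/(-135)) + (115345 + 48343) = (√(-336) + 3*(-1/135)) + 163688 = (4*I*√21 - 1/45) + 163688 = (-1/45 + 4*I*√21) + 163688 = 7365959/45 + 4*I*√21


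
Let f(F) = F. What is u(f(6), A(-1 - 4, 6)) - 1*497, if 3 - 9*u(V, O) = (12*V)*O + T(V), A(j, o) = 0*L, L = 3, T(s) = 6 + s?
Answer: -498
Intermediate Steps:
A(j, o) = 0 (A(j, o) = 0*3 = 0)
u(V, O) = -⅓ - V/9 - 4*O*V/3 (u(V, O) = ⅓ - ((12*V)*O + (6 + V))/9 = ⅓ - (12*O*V + (6 + V))/9 = ⅓ - (6 + V + 12*O*V)/9 = ⅓ + (-⅔ - V/9 - 4*O*V/3) = -⅓ - V/9 - 4*O*V/3)
u(f(6), A(-1 - 4, 6)) - 1*497 = (-⅓ - ⅑*6 - 4/3*0*6) - 1*497 = (-⅓ - ⅔ + 0) - 497 = -1 - 497 = -498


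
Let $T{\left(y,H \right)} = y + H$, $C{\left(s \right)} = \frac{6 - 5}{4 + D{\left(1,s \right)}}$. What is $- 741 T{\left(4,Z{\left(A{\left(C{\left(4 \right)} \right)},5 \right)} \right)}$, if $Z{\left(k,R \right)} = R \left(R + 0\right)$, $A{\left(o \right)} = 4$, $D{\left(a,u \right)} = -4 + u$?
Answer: $-21489$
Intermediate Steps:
$C{\left(s \right)} = \frac{1}{s}$ ($C{\left(s \right)} = \frac{6 - 5}{4 + \left(-4 + s\right)} = 1 \frac{1}{s} = \frac{1}{s}$)
$Z{\left(k,R \right)} = R^{2}$ ($Z{\left(k,R \right)} = R R = R^{2}$)
$T{\left(y,H \right)} = H + y$
$- 741 T{\left(4,Z{\left(A{\left(C{\left(4 \right)} \right)},5 \right)} \right)} = - 741 \left(5^{2} + 4\right) = - 741 \left(25 + 4\right) = \left(-741\right) 29 = -21489$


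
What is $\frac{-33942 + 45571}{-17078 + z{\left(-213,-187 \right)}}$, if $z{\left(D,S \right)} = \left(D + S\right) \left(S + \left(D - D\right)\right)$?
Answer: $\frac{11629}{57722} \approx 0.20147$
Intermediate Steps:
$z{\left(D,S \right)} = S \left(D + S\right)$ ($z{\left(D,S \right)} = \left(D + S\right) \left(S + 0\right) = \left(D + S\right) S = S \left(D + S\right)$)
$\frac{-33942 + 45571}{-17078 + z{\left(-213,-187 \right)}} = \frac{-33942 + 45571}{-17078 - 187 \left(-213 - 187\right)} = \frac{11629}{-17078 - -74800} = \frac{11629}{-17078 + 74800} = \frac{11629}{57722}$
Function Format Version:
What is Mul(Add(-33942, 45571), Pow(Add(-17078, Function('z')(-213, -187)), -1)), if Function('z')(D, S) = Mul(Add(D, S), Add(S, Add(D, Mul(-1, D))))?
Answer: Rational(11629, 57722) ≈ 0.20147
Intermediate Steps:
Function('z')(D, S) = Mul(S, Add(D, S)) (Function('z')(D, S) = Mul(Add(D, S), Add(S, 0)) = Mul(Add(D, S), S) = Mul(S, Add(D, S)))
Mul(Add(-33942, 45571), Pow(Add(-17078, Function('z')(-213, -187)), -1)) = Mul(Add(-33942, 45571), Pow(Add(-17078, Mul(-187, Add(-213, -187))), -1)) = Mul(11629, Pow(Add(-17078, Mul(-187, -400)), -1)) = Mul(11629, Pow(Add(-17078, 74800), -1)) = Mul(11629, Pow(57722, -1)) = Mul(11629, Rational(1, 57722)) = Rational(11629, 57722)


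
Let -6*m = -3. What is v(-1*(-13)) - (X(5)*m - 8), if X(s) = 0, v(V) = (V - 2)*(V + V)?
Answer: 294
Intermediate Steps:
m = ½ (m = -⅙*(-3) = ½ ≈ 0.50000)
v(V) = 2*V*(-2 + V) (v(V) = (-2 + V)*(2*V) = 2*V*(-2 + V))
v(-1*(-13)) - (X(5)*m - 8) = 2*(-1*(-13))*(-2 - 1*(-13)) - (0*(½) - 8) = 2*13*(-2 + 13) - (0 - 8) = 2*13*11 - 1*(-8) = 286 + 8 = 294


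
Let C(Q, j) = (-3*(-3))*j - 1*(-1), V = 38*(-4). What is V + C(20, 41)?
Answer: 218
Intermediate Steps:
V = -152
C(Q, j) = 1 + 9*j (C(Q, j) = 9*j + 1 = 1 + 9*j)
V + C(20, 41) = -152 + (1 + 9*41) = -152 + (1 + 369) = -152 + 370 = 218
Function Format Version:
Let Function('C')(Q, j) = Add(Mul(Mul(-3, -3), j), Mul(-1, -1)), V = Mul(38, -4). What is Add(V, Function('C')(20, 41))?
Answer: 218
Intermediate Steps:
V = -152
Function('C')(Q, j) = Add(1, Mul(9, j)) (Function('C')(Q, j) = Add(Mul(9, j), 1) = Add(1, Mul(9, j)))
Add(V, Function('C')(20, 41)) = Add(-152, Add(1, Mul(9, 41))) = Add(-152, Add(1, 369)) = Add(-152, 370) = 218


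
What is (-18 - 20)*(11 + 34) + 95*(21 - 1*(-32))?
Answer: 3325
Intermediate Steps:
(-18 - 20)*(11 + 34) + 95*(21 - 1*(-32)) = -38*45 + 95*(21 + 32) = -1710 + 95*53 = -1710 + 5035 = 3325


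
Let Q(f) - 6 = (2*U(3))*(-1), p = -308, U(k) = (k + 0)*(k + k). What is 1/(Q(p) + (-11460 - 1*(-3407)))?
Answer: -1/8083 ≈ -0.00012372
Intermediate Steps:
U(k) = 2*k² (U(k) = k*(2*k) = 2*k²)
Q(f) = -30 (Q(f) = 6 + (2*(2*3²))*(-1) = 6 + (2*(2*9))*(-1) = 6 + (2*18)*(-1) = 6 + 36*(-1) = 6 - 36 = -30)
1/(Q(p) + (-11460 - 1*(-3407))) = 1/(-30 + (-11460 - 1*(-3407))) = 1/(-30 + (-11460 + 3407)) = 1/(-30 - 8053) = 1/(-8083) = -1/8083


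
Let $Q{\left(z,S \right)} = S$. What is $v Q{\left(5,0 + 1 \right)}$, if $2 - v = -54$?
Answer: $56$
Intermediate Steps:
$v = 56$ ($v = 2 - -54 = 2 + 54 = 56$)
$v Q{\left(5,0 + 1 \right)} = 56 \left(0 + 1\right) = 56 \cdot 1 = 56$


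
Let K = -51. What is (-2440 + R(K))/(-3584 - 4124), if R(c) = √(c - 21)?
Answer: 610/1927 - 3*I*√2/3854 ≈ 0.31655 - 0.0011008*I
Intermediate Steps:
R(c) = √(-21 + c)
(-2440 + R(K))/(-3584 - 4124) = (-2440 + √(-21 - 51))/(-3584 - 4124) = (-2440 + √(-72))/(-7708) = (-2440 + 6*I*√2)*(-1/7708) = 610/1927 - 3*I*√2/3854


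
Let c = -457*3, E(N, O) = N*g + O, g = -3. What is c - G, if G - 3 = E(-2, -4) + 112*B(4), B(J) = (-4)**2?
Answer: -3168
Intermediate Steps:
B(J) = 16
E(N, O) = O - 3*N (E(N, O) = N*(-3) + O = -3*N + O = O - 3*N)
c = -1371
G = 1797 (G = 3 + ((-4 - 3*(-2)) + 112*16) = 3 + ((-4 + 6) + 1792) = 3 + (2 + 1792) = 3 + 1794 = 1797)
c - G = -1371 - 1*1797 = -1371 - 1797 = -3168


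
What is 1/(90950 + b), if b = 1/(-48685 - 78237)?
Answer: 126922/11543555899 ≈ 1.0995e-5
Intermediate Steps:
b = -1/126922 (b = 1/(-126922) = -1/126922 ≈ -7.8789e-6)
1/(90950 + b) = 1/(90950 - 1/126922) = 1/(11543555899/126922) = 126922/11543555899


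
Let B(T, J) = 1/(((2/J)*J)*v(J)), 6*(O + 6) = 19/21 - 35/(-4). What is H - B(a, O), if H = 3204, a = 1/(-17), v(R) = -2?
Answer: 12817/4 ≈ 3204.3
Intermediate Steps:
O = -2213/504 (O = -6 + (19/21 - 35/(-4))/6 = -6 + (19*(1/21) - 35*(-1/4))/6 = -6 + (19/21 + 35/4)/6 = -6 + (1/6)*(811/84) = -6 + 811/504 = -2213/504 ≈ -4.3909)
a = -1/17 ≈ -0.058824
B(T, J) = -1/4 (B(T, J) = 1/(((2/J)*J)*(-2)) = 1/(2*(-2)) = 1/(-4) = -1/4)
H - B(a, O) = 3204 - 1*(-1/4) = 3204 + 1/4 = 12817/4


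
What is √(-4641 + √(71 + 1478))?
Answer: √(-4641 + √1549) ≈ 67.835*I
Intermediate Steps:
√(-4641 + √(71 + 1478)) = √(-4641 + √1549)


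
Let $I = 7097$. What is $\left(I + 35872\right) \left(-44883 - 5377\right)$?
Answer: $-2159621940$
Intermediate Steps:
$\left(I + 35872\right) \left(-44883 - 5377\right) = \left(7097 + 35872\right) \left(-44883 - 5377\right) = 42969 \left(-50260\right) = -2159621940$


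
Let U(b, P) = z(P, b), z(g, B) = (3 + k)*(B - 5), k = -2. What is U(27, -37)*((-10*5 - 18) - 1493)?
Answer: -34342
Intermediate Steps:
z(g, B) = -5 + B (z(g, B) = (3 - 2)*(B - 5) = 1*(-5 + B) = -5 + B)
U(b, P) = -5 + b
U(27, -37)*((-10*5 - 18) - 1493) = (-5 + 27)*((-10*5 - 18) - 1493) = 22*((-50 - 18) - 1493) = 22*(-68 - 1493) = 22*(-1561) = -34342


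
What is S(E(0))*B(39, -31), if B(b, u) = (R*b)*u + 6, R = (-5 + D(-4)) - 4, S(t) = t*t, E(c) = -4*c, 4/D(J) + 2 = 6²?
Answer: 0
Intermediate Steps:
D(J) = 2/17 (D(J) = 4/(-2 + 6²) = 4/(-2 + 36) = 4/34 = 4*(1/34) = 2/17)
S(t) = t²
R = -151/17 (R = (-5 + 2/17) - 4 = -83/17 - 4 = -151/17 ≈ -8.8824)
B(b, u) = 6 - 151*b*u/17 (B(b, u) = (-151*b/17)*u + 6 = -151*b*u/17 + 6 = 6 - 151*b*u/17)
S(E(0))*B(39, -31) = (-4*0)²*(6 - 151/17*39*(-31)) = 0²*(6 + 182559/17) = 0*(182661/17) = 0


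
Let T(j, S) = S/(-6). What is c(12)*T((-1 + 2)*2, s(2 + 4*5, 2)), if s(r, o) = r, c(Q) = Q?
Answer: -44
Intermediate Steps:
T(j, S) = -S/6 (T(j, S) = S*(-1/6) = -S/6)
c(12)*T((-1 + 2)*2, s(2 + 4*5, 2)) = 12*(-(2 + 4*5)/6) = 12*(-(2 + 20)/6) = 12*(-1/6*22) = 12*(-11/3) = -44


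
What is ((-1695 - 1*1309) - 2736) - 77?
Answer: -5817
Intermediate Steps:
((-1695 - 1*1309) - 2736) - 77 = ((-1695 - 1309) - 2736) - 77 = (-3004 - 2736) - 77 = -5740 - 77 = -5817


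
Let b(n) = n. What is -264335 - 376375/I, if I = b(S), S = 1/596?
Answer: -224583835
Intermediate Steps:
S = 1/596 ≈ 0.0016779
I = 1/596 ≈ 0.0016779
-264335 - 376375/I = -264335 - 376375/1/596 = -264335 - 376375*596 = -264335 - 224319500 = -224583835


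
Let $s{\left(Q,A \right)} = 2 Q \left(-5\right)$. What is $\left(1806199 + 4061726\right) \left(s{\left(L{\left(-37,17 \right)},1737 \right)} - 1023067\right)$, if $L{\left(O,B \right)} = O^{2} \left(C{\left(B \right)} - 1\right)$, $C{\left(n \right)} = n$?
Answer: $-7288590717975$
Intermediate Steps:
$L{\left(O,B \right)} = O^{2} \left(-1 + B\right)$ ($L{\left(O,B \right)} = O^{2} \left(B - 1\right) = O^{2} \left(-1 + B\right)$)
$s{\left(Q,A \right)} = - 10 Q$
$\left(1806199 + 4061726\right) \left(s{\left(L{\left(-37,17 \right)},1737 \right)} - 1023067\right) = \left(1806199 + 4061726\right) \left(- 10 \left(-37\right)^{2} \left(-1 + 17\right) - 1023067\right) = 5867925 \left(- 10 \cdot 1369 \cdot 16 - 1023067\right) = 5867925 \left(\left(-10\right) 21904 - 1023067\right) = 5867925 \left(-219040 - 1023067\right) = 5867925 \left(-1242107\right) = -7288590717975$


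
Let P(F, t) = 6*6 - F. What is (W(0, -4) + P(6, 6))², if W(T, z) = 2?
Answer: 1024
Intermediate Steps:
P(F, t) = 36 - F
(W(0, -4) + P(6, 6))² = (2 + (36 - 1*6))² = (2 + (36 - 6))² = (2 + 30)² = 32² = 1024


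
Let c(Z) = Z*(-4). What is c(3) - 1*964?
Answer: -976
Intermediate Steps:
c(Z) = -4*Z
c(3) - 1*964 = -4*3 - 1*964 = -12 - 964 = -976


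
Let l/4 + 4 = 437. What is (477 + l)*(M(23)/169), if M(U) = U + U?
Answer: 101614/169 ≈ 601.27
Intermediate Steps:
M(U) = 2*U
l = 1732 (l = -16 + 4*437 = -16 + 1748 = 1732)
(477 + l)*(M(23)/169) = (477 + 1732)*((2*23)/169) = 2209*(46*(1/169)) = 2209*(46/169) = 101614/169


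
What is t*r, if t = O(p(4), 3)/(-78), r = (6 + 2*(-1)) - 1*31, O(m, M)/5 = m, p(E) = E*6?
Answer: 540/13 ≈ 41.538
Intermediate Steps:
p(E) = 6*E
O(m, M) = 5*m
r = -27 (r = (6 - 2) - 31 = 4 - 31 = -27)
t = -20/13 (t = (5*(6*4))/(-78) = (5*24)*(-1/78) = 120*(-1/78) = -20/13 ≈ -1.5385)
t*r = -20/13*(-27) = 540/13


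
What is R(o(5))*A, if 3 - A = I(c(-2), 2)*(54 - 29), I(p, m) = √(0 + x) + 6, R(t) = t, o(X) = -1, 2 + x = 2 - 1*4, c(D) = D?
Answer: 147 + 50*I ≈ 147.0 + 50.0*I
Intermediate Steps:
x = -4 (x = -2 + (2 - 1*4) = -2 + (2 - 4) = -2 - 2 = -4)
I(p, m) = 6 + 2*I (I(p, m) = √(0 - 4) + 6 = √(-4) + 6 = 2*I + 6 = 6 + 2*I)
A = -147 - 50*I (A = 3 - (6 + 2*I)*(54 - 29) = 3 - (6 + 2*I)*25 = 3 - (150 + 50*I) = 3 + (-150 - 50*I) = -147 - 50*I ≈ -147.0 - 50.0*I)
R(o(5))*A = -(-147 - 50*I) = 147 + 50*I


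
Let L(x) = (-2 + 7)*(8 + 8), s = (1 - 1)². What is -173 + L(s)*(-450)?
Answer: -36173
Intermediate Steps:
s = 0 (s = 0² = 0)
L(x) = 80 (L(x) = 5*16 = 80)
-173 + L(s)*(-450) = -173 + 80*(-450) = -173 - 36000 = -36173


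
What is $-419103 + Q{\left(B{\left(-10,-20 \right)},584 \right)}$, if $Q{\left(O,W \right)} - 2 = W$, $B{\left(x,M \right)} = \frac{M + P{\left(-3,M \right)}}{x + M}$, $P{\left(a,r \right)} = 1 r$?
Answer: $-418517$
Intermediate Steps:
$P{\left(a,r \right)} = r$
$B{\left(x,M \right)} = \frac{2 M}{M + x}$ ($B{\left(x,M \right)} = \frac{M + M}{x + M} = \frac{2 M}{M + x}$)
$Q{\left(O,W \right)} = 2 + W$
$-419103 + Q{\left(B{\left(-10,-20 \right)},584 \right)} = -419103 + \left(2 + 584\right) = -419103 + 586 = -418517$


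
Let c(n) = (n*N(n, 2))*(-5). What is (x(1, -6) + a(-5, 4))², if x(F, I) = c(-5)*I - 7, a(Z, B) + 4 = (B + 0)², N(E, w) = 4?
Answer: 354025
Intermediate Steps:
a(Z, B) = -4 + B² (a(Z, B) = -4 + (B + 0)² = -4 + B²)
c(n) = -20*n (c(n) = (n*4)*(-5) = (4*n)*(-5) = -20*n)
x(F, I) = -7 + 100*I (x(F, I) = (-20*(-5))*I - 7 = 100*I - 7 = -7 + 100*I)
(x(1, -6) + a(-5, 4))² = ((-7 + 100*(-6)) + (-4 + 4²))² = ((-7 - 600) + (-4 + 16))² = (-607 + 12)² = (-595)² = 354025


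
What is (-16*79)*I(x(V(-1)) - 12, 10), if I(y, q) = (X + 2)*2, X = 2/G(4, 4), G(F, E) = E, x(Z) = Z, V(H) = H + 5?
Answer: -6320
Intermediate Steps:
V(H) = 5 + H
X = 1/2 (X = 2/4 = 2*(1/4) = 1/2 ≈ 0.50000)
I(y, q) = 5 (I(y, q) = (1/2 + 2)*2 = (5/2)*2 = 5)
(-16*79)*I(x(V(-1)) - 12, 10) = -16*79*5 = -1264*5 = -6320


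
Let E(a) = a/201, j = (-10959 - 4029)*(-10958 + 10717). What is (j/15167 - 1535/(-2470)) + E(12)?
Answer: 119895490599/501997366 ≈ 238.84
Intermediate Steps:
j = 3612108 (j = -14988*(-241) = 3612108)
E(a) = a/201 (E(a) = a*(1/201) = a/201)
(j/15167 - 1535/(-2470)) + E(12) = (3612108/15167 - 1535/(-2470)) + (1/201)*12 = (3612108*(1/15167) - 1535*(-1/2470)) + 4/67 = (3612108/15167 + 307/494) + 4/67 = 1789037621/7492498 + 4/67 = 119895490599/501997366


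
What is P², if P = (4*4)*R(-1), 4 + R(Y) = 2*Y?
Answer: 9216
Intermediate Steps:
R(Y) = -4 + 2*Y
P = -96 (P = (4*4)*(-4 + 2*(-1)) = 16*(-4 - 2) = 16*(-6) = -96)
P² = (-96)² = 9216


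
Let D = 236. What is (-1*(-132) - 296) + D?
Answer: 72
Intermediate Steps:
(-1*(-132) - 296) + D = (-1*(-132) - 296) + 236 = (132 - 296) + 236 = -164 + 236 = 72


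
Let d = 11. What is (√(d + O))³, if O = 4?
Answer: 15*√15 ≈ 58.095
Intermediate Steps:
(√(d + O))³ = (√(11 + 4))³ = (√15)³ = 15*√15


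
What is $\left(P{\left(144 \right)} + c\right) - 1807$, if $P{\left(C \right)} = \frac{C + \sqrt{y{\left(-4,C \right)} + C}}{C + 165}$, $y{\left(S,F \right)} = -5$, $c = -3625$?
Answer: $- \frac{559448}{103} + \frac{\sqrt{139}}{309} \approx -5431.5$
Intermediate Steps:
$P{\left(C \right)} = \frac{C + \sqrt{-5 + C}}{165 + C}$ ($P{\left(C \right)} = \frac{C + \sqrt{-5 + C}}{C + 165} = \frac{C + \sqrt{-5 + C}}{165 + C}$)
$\left(P{\left(144 \right)} + c\right) - 1807 = \left(\frac{144 + \sqrt{-5 + 144}}{165 + 144} - 3625\right) - 1807 = \left(\frac{144 + \sqrt{139}}{309} - 3625\right) - 1807 = \left(\left(\frac{48}{103} + \frac{\sqrt{139}}{309}\right) - 3625\right) - 1807 = \left(- \frac{373327}{103} + \frac{\sqrt{139}}{309}\right) - 1807 = - \frac{559448}{103} + \frac{\sqrt{139}}{309}$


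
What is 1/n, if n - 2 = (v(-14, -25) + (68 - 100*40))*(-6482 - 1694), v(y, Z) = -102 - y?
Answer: 1/32867522 ≈ 3.0425e-8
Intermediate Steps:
n = 32867522 (n = 2 + ((-102 - 1*(-14)) + (68 - 100*40))*(-6482 - 1694) = 2 + ((-102 + 14) + (68 - 4000))*(-8176) = 2 + (-88 - 3932)*(-8176) = 2 - 4020*(-8176) = 2 + 32867520 = 32867522)
1/n = 1/32867522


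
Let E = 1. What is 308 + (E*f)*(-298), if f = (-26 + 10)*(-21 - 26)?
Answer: -223788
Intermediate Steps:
f = 752 (f = -16*(-47) = 752)
308 + (E*f)*(-298) = 308 + (1*752)*(-298) = 308 + 752*(-298) = 308 - 224096 = -223788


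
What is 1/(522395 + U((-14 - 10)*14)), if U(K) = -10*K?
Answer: 1/525755 ≈ 1.9020e-6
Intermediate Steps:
U(K) = -10*K
1/(522395 + U((-14 - 10)*14)) = 1/(522395 - 10*(-14 - 10)*14) = 1/(522395 - (-240)*14) = 1/(522395 - 10*(-336)) = 1/(522395 + 3360) = 1/525755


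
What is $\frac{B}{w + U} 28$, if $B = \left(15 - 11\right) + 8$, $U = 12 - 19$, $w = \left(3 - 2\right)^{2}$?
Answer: $-56$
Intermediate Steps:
$w = 1$ ($w = 1^{2} = 1$)
$U = -7$
$B = 12$ ($B = 4 + 8 = 12$)
$\frac{B}{w + U} 28 = \frac{12}{1 - 7} \cdot 28 = \frac{12}{-6} \cdot 28 = 12 \left(- \frac{1}{6}\right) 28 = \left(-2\right) 28 = -56$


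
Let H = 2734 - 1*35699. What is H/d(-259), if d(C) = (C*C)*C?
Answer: 32965/17373979 ≈ 0.0018974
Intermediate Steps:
d(C) = C³ (d(C) = C²*C = C³)
H = -32965 (H = 2734 - 35699 = -32965)
H/d(-259) = -32965/((-259)³) = -32965/(-17373979) = -32965*(-1/17373979) = 32965/17373979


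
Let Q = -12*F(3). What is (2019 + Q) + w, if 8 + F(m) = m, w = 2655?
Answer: 4734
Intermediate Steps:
F(m) = -8 + m
Q = 60 (Q = -12*(-8 + 3) = -12*(-5) = 60)
(2019 + Q) + w = (2019 + 60) + 2655 = 2079 + 2655 = 4734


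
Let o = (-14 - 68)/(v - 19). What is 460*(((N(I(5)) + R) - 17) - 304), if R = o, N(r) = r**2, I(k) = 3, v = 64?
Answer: -1299224/9 ≈ -1.4436e+5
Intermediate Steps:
o = -82/45 (o = (-14 - 68)/(64 - 19) = -82/45 ≈ -1.8222)
R = -82/45 ≈ -1.8222
460*(((N(I(5)) + R) - 17) - 304) = 460*(((3**2 - 82/45) - 17) - 304) = 460*(((9 - 82/45) - 17) - 304) = 460*((323/45 - 17) - 304) = 460*(-442/45 - 304) = 460*(-14122/45) = -1299224/9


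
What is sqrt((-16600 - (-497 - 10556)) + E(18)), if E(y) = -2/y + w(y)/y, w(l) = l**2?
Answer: I*sqrt(49762)/3 ≈ 74.358*I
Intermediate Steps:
E(y) = y - 2/y (E(y) = -2/y + y**2/y = -2/y + y = y - 2/y)
sqrt((-16600 - (-497 - 10556)) + E(18)) = sqrt((-16600 - (-497 - 10556)) + (18 - 2/18)) = sqrt((-16600 - 1*(-11053)) + (18 - 2*1/18)) = sqrt((-16600 + 11053) + (18 - 1/9)) = sqrt(-5547 + 161/9) = sqrt(-49762/9) = I*sqrt(49762)/3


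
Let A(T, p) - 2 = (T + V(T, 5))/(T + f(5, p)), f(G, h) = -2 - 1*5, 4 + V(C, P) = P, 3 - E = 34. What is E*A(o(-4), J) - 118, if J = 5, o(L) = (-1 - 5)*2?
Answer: -3761/19 ≈ -197.95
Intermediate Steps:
E = -31 (E = 3 - 1*34 = 3 - 34 = -31)
V(C, P) = -4 + P
f(G, h) = -7 (f(G, h) = -2 - 5 = -7)
o(L) = -12 (o(L) = -6*2 = -12)
A(T, p) = 2 + (1 + T)/(-7 + T) (A(T, p) = 2 + (T + (-4 + 5))/(T - 7) = 2 + (T + 1)/(-7 + T) = 2 + (1 + T)/(-7 + T))
E*A(o(-4), J) - 118 = -31*(-13 + 3*(-12))/(-7 - 12) - 118 = -31*(-13 - 36)/(-19) - 118 = -(-31)*(-49)/19 - 118 = -31*49/19 - 118 = -1519/19 - 118 = -3761/19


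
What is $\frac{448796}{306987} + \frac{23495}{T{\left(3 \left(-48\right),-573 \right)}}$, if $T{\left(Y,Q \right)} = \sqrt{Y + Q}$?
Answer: $\frac{448796}{306987} - \frac{23495 i \sqrt{717}}{717} \approx 1.4619 - 877.44 i$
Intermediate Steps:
$T{\left(Y,Q \right)} = \sqrt{Q + Y}$
$\frac{448796}{306987} + \frac{23495}{T{\left(3 \left(-48\right),-573 \right)}} = \frac{448796}{306987} + \frac{23495}{\sqrt{-573 + 3 \left(-48\right)}} = 448796 \cdot \frac{1}{306987} + \frac{23495}{\sqrt{-573 - 144}} = \frac{448796}{306987} + \frac{23495}{\sqrt{-717}} = \frac{448796}{306987} + \frac{23495}{i \sqrt{717}} = \frac{448796}{306987} + 23495 \left(- \frac{i \sqrt{717}}{717}\right) = \frac{448796}{306987} - \frac{23495 i \sqrt{717}}{717}$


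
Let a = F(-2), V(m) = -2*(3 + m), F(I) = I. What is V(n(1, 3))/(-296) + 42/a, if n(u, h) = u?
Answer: -776/37 ≈ -20.973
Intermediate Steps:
V(m) = -6 - 2*m
a = -2
V(n(1, 3))/(-296) + 42/a = (-6 - 2*1)/(-296) + 42/(-2) = (-6 - 2)*(-1/296) + 42*(-½) = -8*(-1/296) - 21 = 1/37 - 21 = -776/37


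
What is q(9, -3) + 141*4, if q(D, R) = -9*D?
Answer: 483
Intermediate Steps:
q(9, -3) + 141*4 = -9*9 + 141*4 = -81 + 564 = 483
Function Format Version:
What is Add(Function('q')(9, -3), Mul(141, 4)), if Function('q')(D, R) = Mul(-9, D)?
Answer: 483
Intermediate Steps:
Add(Function('q')(9, -3), Mul(141, 4)) = Add(Mul(-9, 9), Mul(141, 4)) = Add(-81, 564) = 483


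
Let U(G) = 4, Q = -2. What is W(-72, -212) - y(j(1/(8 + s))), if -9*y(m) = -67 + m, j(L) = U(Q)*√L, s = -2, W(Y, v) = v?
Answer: -1975/9 + 2*√6/27 ≈ -219.26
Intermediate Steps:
j(L) = 4*√L
y(m) = 67/9 - m/9 (y(m) = -(-67 + m)/9 = 67/9 - m/9)
W(-72, -212) - y(j(1/(8 + s))) = -212 - (67/9 - 4*√(1/(8 - 2))/9) = -212 - (67/9 - 4*√(1/6)/9) = -212 - (67/9 - 4*√(⅙)/9) = -212 - (67/9 - 4*√6/6/9) = -212 - (67/9 - 2*√6/27) = -212 + (-67/9 + 2*√6/27) = -1975/9 + 2*√6/27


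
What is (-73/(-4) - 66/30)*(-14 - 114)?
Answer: -10272/5 ≈ -2054.4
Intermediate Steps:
(-73/(-4) - 66/30)*(-14 - 114) = (-73*(-¼) - 66*1/30)*(-128) = (73/4 - 11/5)*(-128) = (321/20)*(-128) = -10272/5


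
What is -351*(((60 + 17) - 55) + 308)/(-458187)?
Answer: 38610/152729 ≈ 0.25280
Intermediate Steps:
-351*(((60 + 17) - 55) + 308)/(-458187) = -351*((77 - 55) + 308)*(-1/458187) = -351*(22 + 308)*(-1/458187) = -351*330*(-1/458187) = -115830*(-1/458187) = 38610/152729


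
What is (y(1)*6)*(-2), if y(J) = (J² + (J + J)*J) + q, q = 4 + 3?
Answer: -120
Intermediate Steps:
q = 7
y(J) = 7 + 3*J² (y(J) = (J² + (J + J)*J) + 7 = (J² + (2*J)*J) + 7 = (J² + 2*J²) + 7 = 3*J² + 7 = 7 + 3*J²)
(y(1)*6)*(-2) = ((7 + 3*1²)*6)*(-2) = ((7 + 3*1)*6)*(-2) = ((7 + 3)*6)*(-2) = (10*6)*(-2) = 60*(-2) = -120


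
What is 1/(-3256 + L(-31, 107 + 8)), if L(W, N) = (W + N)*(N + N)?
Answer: 1/16064 ≈ 6.2251e-5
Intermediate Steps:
L(W, N) = 2*N*(N + W) (L(W, N) = (N + W)*(2*N) = 2*N*(N + W))
1/(-3256 + L(-31, 107 + 8)) = 1/(-3256 + 2*(107 + 8)*((107 + 8) - 31)) = 1/(-3256 + 2*115*(115 - 31)) = 1/(-3256 + 2*115*84) = 1/(-3256 + 19320) = 1/16064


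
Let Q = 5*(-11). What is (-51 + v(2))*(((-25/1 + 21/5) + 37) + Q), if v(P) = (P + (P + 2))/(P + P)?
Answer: 9603/5 ≈ 1920.6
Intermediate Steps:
Q = -55
v(P) = (2 + 2*P)/(2*P) (v(P) = (P + (2 + P))/((2*P)) = (2 + 2*P)*(1/(2*P)) = (2 + 2*P)/(2*P))
(-51 + v(2))*(((-25/1 + 21/5) + 37) + Q) = (-51 + (1 + 2)/2)*(((-25/1 + 21/5) + 37) - 55) = (-51 + (½)*3)*(((-25*1 + 21*(⅕)) + 37) - 55) = (-51 + 3/2)*(((-25 + 21/5) + 37) - 55) = -99*((-104/5 + 37) - 55)/2 = -99*(81/5 - 55)/2 = -99/2*(-194/5) = 9603/5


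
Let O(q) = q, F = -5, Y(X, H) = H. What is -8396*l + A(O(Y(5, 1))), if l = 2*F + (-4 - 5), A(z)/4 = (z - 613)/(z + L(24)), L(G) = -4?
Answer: 160340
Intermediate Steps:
A(z) = 4*(-613 + z)/(-4 + z) (A(z) = 4*((z - 613)/(z - 4)) = 4*((-613 + z)/(-4 + z)) = 4*(-613 + z)/(-4 + z))
l = -19 (l = 2*(-5) + (-4 - 5) = -10 - 9 = -19)
-8396*l + A(O(Y(5, 1))) = -8396*(-19) + 4*(-613 + 1)/(-4 + 1) = 159524 + 4*(-612)/(-3) = 159524 + 4*(-⅓)*(-612) = 159524 + 816 = 160340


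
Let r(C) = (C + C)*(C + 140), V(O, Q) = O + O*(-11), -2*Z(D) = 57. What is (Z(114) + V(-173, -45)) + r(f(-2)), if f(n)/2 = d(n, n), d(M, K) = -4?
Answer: -821/2 ≈ -410.50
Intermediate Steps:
Z(D) = -57/2 (Z(D) = -½*57 = -57/2)
f(n) = -8 (f(n) = 2*(-4) = -8)
V(O, Q) = -10*O (V(O, Q) = O - 11*O = -10*O)
r(C) = 2*C*(140 + C) (r(C) = (2*C)*(140 + C) = 2*C*(140 + C))
(Z(114) + V(-173, -45)) + r(f(-2)) = (-57/2 - 10*(-173)) + 2*(-8)*(140 - 8) = (-57/2 + 1730) + 2*(-8)*132 = 3403/2 - 2112 = -821/2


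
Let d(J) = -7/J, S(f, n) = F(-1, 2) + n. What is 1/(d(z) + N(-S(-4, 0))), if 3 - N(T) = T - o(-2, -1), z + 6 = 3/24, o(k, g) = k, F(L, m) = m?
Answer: 47/197 ≈ 0.23858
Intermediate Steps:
S(f, n) = 2 + n
z = -47/8 (z = -6 + 3/24 = -6 + 3*(1/24) = -6 + 1/8 = -47/8 ≈ -5.8750)
N(T) = 1 - T (N(T) = 3 - (T - 1*(-2)) = 3 - (T + 2) = 3 - (2 + T) = 3 + (-2 - T) = 1 - T)
1/(d(z) + N(-S(-4, 0))) = 1/(-7/(-47/8) + (1 - (-1)*(2 + 0))) = 1/(-7*(-8/47) + (1 - (-1)*2)) = 1/(56/47 + (1 - 1*(-2))) = 1/(56/47 + (1 + 2)) = 1/(56/47 + 3) = 1/(197/47) = 47/197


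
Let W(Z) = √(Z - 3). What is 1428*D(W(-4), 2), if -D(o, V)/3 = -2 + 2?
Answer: 0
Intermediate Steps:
W(Z) = √(-3 + Z)
D(o, V) = 0 (D(o, V) = -3*(-2 + 2) = -3*0 = 0)
1428*D(W(-4), 2) = 1428*0 = 0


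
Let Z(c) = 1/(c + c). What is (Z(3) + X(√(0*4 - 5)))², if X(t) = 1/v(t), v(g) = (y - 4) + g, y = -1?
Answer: -1/180 ≈ -0.0055556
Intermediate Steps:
v(g) = -5 + g (v(g) = (-1 - 4) + g = -5 + g)
Z(c) = 1/(2*c)
X(t) = 1/(-5 + t)
(Z(3) + X(√(0*4 - 5)))² = ((½)/3 + 1/(-5 + √(0*4 - 5)))² = ((½)*(⅓) + 1/(-5 + √(0 - 5)))² = (⅙ + 1/(-5 + √(-5)))² = (⅙ + 1/(-5 + I*√5))²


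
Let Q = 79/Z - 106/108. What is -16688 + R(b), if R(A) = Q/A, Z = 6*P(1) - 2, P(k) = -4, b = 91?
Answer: -533032819/31941 ≈ -16688.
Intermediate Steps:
Z = -26 (Z = 6*(-4) - 2 = -24 - 2 = -26)
Q = -1411/351 (Q = 79/(-26) - 106/108 = 79*(-1/26) - 106*1/108 = -79/26 - 53/54 = -1411/351 ≈ -4.0199)
R(A) = -1411/(351*A)
-16688 + R(b) = -16688 - 1411/351/91 = -16688 - 1411/351*1/91 = -16688 - 1411/31941 = -533032819/31941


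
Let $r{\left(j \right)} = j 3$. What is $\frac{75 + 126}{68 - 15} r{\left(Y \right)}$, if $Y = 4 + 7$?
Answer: $\frac{6633}{53} \approx 125.15$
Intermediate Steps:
$Y = 11$
$r{\left(j \right)} = 3 j$
$\frac{75 + 126}{68 - 15} r{\left(Y \right)} = \frac{75 + 126}{68 - 15} \cdot 3 \cdot 11 = \frac{201}{53} \cdot 33 = \frac{6633}{53}$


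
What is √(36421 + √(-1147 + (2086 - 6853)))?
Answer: √(36421 + I*√5914) ≈ 190.84 + 0.201*I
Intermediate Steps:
√(36421 + √(-1147 + (2086 - 6853))) = √(36421 + √(-1147 - 4767)) = √(36421 + √(-5914)) = √(36421 + I*√5914)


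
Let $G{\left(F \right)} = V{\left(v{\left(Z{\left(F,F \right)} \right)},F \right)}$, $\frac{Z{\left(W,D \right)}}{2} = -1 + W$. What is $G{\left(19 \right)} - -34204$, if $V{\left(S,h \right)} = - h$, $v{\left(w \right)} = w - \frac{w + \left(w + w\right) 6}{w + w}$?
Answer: $34185$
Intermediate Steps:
$Z{\left(W,D \right)} = -2 + 2 W$ ($Z{\left(W,D \right)} = 2 \left(-1 + W\right) = -2 + 2 W$)
$v{\left(w \right)} = - \frac{13}{2} + w$ ($v{\left(w \right)} = w - \frac{w + 2 w 6}{2 w} = w - \left(w + 12 w\right) \frac{1}{2 w} = w - 13 w \frac{1}{2 w} = w - \frac{13}{2} = - \frac{13}{2} + w$)
$G{\left(F \right)} = - F$
$G{\left(19 \right)} - -34204 = \left(-1\right) 19 - -34204 = -19 + 34204 = 34185$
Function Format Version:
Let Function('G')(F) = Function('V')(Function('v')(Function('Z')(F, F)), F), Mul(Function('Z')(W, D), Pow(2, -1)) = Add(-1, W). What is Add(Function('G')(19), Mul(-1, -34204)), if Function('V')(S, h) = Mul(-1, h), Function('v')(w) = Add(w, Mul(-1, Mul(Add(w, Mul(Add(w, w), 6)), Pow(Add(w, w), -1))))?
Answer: 34185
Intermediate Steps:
Function('Z')(W, D) = Add(-2, Mul(2, W)) (Function('Z')(W, D) = Mul(2, Add(-1, W)) = Add(-2, Mul(2, W)))
Function('v')(w) = Add(Rational(-13, 2), w) (Function('v')(w) = Add(w, Mul(-1, Mul(Add(w, Mul(Mul(2, w), 6)), Pow(Mul(2, w), -1)))) = Add(w, Mul(-1, Mul(Add(w, Mul(12, w)), Mul(Rational(1, 2), Pow(w, -1))))) = Add(w, Mul(-1, Mul(Mul(13, w), Mul(Rational(1, 2), Pow(w, -1))))) = Add(w, Mul(-1, Rational(13, 2))) = Add(w, Rational(-13, 2)) = Add(Rational(-13, 2), w))
Function('G')(F) = Mul(-1, F)
Add(Function('G')(19), Mul(-1, -34204)) = Add(Mul(-1, 19), Mul(-1, -34204)) = Add(-19, 34204) = 34185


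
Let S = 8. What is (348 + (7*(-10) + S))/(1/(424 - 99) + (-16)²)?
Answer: 92950/83201 ≈ 1.1172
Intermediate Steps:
(348 + (7*(-10) + S))/(1/(424 - 99) + (-16)²) = (348 + (7*(-10) + 8))/(1/(424 - 99) + (-16)²) = (348 + (-70 + 8))/(1/325 + 256) = (348 - 62)/(1/325 + 256) = 286/(83201/325) = 286*(325/83201) = 92950/83201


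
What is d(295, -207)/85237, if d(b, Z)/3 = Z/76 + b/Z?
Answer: -65269/446982828 ≈ -0.00014602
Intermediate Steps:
d(b, Z) = 3*Z/76 + 3*b/Z (d(b, Z) = 3*(Z/76 + b/Z) = 3*Z/76 + 3*b/Z)
d(295, -207)/85237 = ((3/76)*(-207) + 3*295/(-207))/85237 = (-621/76 + 3*295*(-1/207))*(1/85237) = (-621/76 - 295/69)*(1/85237) = -65269/5244*1/85237 = -65269/446982828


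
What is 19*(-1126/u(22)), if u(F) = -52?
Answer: 10697/26 ≈ 411.42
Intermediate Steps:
19*(-1126/u(22)) = 19*(-1126/(-52)) = 19*(-1126*(-1/52)) = 19*(563/26) = 10697/26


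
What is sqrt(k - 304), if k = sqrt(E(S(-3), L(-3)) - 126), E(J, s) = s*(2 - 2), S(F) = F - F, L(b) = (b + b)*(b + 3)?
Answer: sqrt(-304 + 3*I*sqrt(14)) ≈ 0.3218 + 17.439*I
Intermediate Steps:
L(b) = 2*b*(3 + b) (L(b) = (2*b)*(3 + b) = 2*b*(3 + b))
S(F) = 0
E(J, s) = 0 (E(J, s) = s*0 = 0)
k = 3*I*sqrt(14) (k = sqrt(0 - 126) = sqrt(-126) = 3*I*sqrt(14) ≈ 11.225*I)
sqrt(k - 304) = sqrt(3*I*sqrt(14) - 304) = sqrt(-304 + 3*I*sqrt(14))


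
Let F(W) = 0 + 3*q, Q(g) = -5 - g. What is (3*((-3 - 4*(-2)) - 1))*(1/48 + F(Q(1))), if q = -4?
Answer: -575/4 ≈ -143.75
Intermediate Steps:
F(W) = -12 (F(W) = 0 + 3*(-4) = 0 - 12 = -12)
(3*((-3 - 4*(-2)) - 1))*(1/48 + F(Q(1))) = (3*((-3 - 4*(-2)) - 1))*(1/48 - 12) = (3*((-3 + 8) - 1))*(1/48 - 12) = (3*(5 - 1))*(-575/48) = (3*4)*(-575/48) = 12*(-575/48) = -575/4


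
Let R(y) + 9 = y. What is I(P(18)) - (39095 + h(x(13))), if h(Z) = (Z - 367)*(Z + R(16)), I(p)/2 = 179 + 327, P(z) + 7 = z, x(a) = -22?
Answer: -43918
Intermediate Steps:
R(y) = -9 + y
P(z) = -7 + z
I(p) = 1012 (I(p) = 2*(179 + 327) = 2*506 = 1012)
h(Z) = (-367 + Z)*(7 + Z) (h(Z) = (Z - 367)*(Z + (-9 + 16)) = (-367 + Z)*(Z + 7) = (-367 + Z)*(7 + Z))
I(P(18)) - (39095 + h(x(13))) = 1012 - (39095 + (-2569 + (-22)² - 360*(-22))) = 1012 - (39095 + (-2569 + 484 + 7920)) = 1012 - (39095 + 5835) = 1012 - 1*44930 = 1012 - 44930 = -43918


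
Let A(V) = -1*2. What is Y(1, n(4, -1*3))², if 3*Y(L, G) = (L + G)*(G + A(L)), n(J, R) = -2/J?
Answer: 25/144 ≈ 0.17361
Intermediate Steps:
A(V) = -2
Y(L, G) = (-2 + G)*(G + L)/3 (Y(L, G) = ((L + G)*(G - 2))/3 = ((G + L)*(-2 + G))/3 = ((-2 + G)*(G + L))/3 = (-2 + G)*(G + L)/3)
Y(1, n(4, -1*3))² = (-(-4)/(3*4) - ⅔*1 + (-2/4)²/3 + (⅓)*(-2/4)*1)² = (-(-4)/(3*4) - ⅔ + (-2*¼)²/3 + (⅓)*(-2*¼)*1)² = (-⅔*(-½) - ⅔ + (-½)²/3 + (⅓)*(-½)*1)² = (⅓ - ⅔ + (⅓)*(¼) - ⅙)² = (⅓ - ⅔ + 1/12 - ⅙)² = (-5/12)² = 25/144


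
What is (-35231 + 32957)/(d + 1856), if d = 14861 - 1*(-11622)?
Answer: -2274/28339 ≈ -0.080243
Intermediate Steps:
d = 26483 (d = 14861 + 11622 = 26483)
(-35231 + 32957)/(d + 1856) = (-35231 + 32957)/(26483 + 1856) = -2274/28339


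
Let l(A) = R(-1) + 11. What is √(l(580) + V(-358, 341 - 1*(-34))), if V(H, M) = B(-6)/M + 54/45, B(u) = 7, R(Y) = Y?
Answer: √63105/75 ≈ 3.3494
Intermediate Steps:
l(A) = 10 (l(A) = -1 + 11 = 10)
V(H, M) = 6/5 + 7/M (V(H, M) = 7/M + 54/45 = 7/M + 54*(1/45) = 7/M + 6/5 = 6/5 + 7/M)
√(l(580) + V(-358, 341 - 1*(-34))) = √(10 + (6/5 + 7/(341 - 1*(-34)))) = √(10 + (6/5 + 7/(341 + 34))) = √(10 + (6/5 + 7/375)) = √(10 + 457/375) = √(4207/375) = √63105/75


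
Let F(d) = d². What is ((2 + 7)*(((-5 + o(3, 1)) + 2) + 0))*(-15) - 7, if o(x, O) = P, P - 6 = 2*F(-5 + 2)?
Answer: -2842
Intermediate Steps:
P = 24 (P = 6 + 2*(-5 + 2)² = 6 + 2*(-3)² = 6 + 2*9 = 6 + 18 = 24)
o(x, O) = 24
((2 + 7)*(((-5 + o(3, 1)) + 2) + 0))*(-15) - 7 = ((2 + 7)*(((-5 + 24) + 2) + 0))*(-15) - 7 = (9*((19 + 2) + 0))*(-15) - 7 = (9*(21 + 0))*(-15) - 7 = (9*21)*(-15) - 7 = 189*(-15) - 7 = -2835 - 7 = -2842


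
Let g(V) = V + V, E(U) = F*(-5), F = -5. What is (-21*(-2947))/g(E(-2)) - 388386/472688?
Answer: 7308455739/5908600 ≈ 1236.9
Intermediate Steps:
E(U) = 25 (E(U) = -5*(-5) = 25)
g(V) = 2*V
(-21*(-2947))/g(E(-2)) - 388386/472688 = (-21*(-2947))/((2*25)) - 388386/472688 = 61887/50 - 388386*1/472688 = 61887*(1/50) - 194193/236344 = 61887/50 - 194193/236344 = 7308455739/5908600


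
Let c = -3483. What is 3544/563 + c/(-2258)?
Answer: 9963281/1271254 ≈ 7.8374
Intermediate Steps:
3544/563 + c/(-2258) = 3544/563 - 3483/(-2258) = 3544*(1/563) - 3483*(-1/2258) = 3544/563 + 3483/2258 = 9963281/1271254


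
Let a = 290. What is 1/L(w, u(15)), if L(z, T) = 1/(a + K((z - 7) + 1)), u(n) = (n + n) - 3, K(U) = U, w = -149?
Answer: 135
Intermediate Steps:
u(n) = -3 + 2*n (u(n) = 2*n - 3 = -3 + 2*n)
L(z, T) = 1/(284 + z) (L(z, T) = 1/(290 + ((z - 7) + 1)) = 1/(290 + ((-7 + z) + 1)) = 1/(290 + (-6 + z)) = 1/(284 + z))
1/L(w, u(15)) = 1/(1/(284 - 149)) = 1/(1/135) = 135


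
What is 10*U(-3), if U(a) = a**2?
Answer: 90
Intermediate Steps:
10*U(-3) = 10*(-3)**2 = 10*9 = 90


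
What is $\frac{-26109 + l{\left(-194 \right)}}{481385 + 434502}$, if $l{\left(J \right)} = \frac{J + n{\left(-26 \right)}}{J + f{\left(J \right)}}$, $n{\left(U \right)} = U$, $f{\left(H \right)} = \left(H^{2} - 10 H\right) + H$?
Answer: $- \frac{255789928}{8972944939} \approx -0.028507$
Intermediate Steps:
$f{\left(H \right)} = H^{2} - 9 H$
$l{\left(J \right)} = \frac{-26 + J}{J + J \left(-9 + J\right)}$ ($l{\left(J \right)} = \frac{J - 26}{J + J \left(-9 + J\right)} = \frac{-26 + J}{J + J \left(-9 + J\right)}$)
$\frac{-26109 + l{\left(-194 \right)}}{481385 + 434502} = \frac{-26109 + \frac{-26 - 194}{\left(-194\right) \left(-8 - 194\right)}}{481385 + 434502} = \frac{-26109 - \frac{1}{194} \frac{1}{-202} \left(-220\right)}{915887} = \left(-26109 - \left(- \frac{1}{39188}\right) \left(-220\right)\right) \frac{1}{915887} = \left(-26109 - \frac{55}{9797}\right) \frac{1}{915887} = \left(- \frac{255789928}{9797}\right) \frac{1}{915887} = - \frac{255789928}{8972944939}$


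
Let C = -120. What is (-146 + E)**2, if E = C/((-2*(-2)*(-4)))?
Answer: 76729/4 ≈ 19182.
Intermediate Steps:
E = 15/2 (E = -120/(-2*(-2)*(-4)) = -120/(4*(-4)) = -120/(-16) = -120*(-1/16) = 15/2 ≈ 7.5000)
(-146 + E)**2 = (-146 + 15/2)**2 = (-277/2)**2 = 76729/4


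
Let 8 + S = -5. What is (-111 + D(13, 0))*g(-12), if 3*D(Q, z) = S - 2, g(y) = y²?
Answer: -16704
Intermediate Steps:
S = -13 (S = -8 - 5 = -13)
D(Q, z) = -5 (D(Q, z) = (-13 - 2)/3 = (⅓)*(-15) = -5)
(-111 + D(13, 0))*g(-12) = (-111 - 5)*(-12)² = -116*144 = -16704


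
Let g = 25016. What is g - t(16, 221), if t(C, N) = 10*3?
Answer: 24986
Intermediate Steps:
t(C, N) = 30
g - t(16, 221) = 25016 - 1*30 = 25016 - 30 = 24986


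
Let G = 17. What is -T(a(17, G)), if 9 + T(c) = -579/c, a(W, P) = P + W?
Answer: 885/34 ≈ 26.029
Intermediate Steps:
T(c) = -9 - 579/c
-T(a(17, G)) = -(-9 - 579/(17 + 17)) = -(-9 - 579/34) = -1*(-885/34) = 885/34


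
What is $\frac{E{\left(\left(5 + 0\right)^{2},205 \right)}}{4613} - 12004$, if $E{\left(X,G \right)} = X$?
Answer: $- \frac{55374427}{4613} \approx -12004.0$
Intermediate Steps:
$\frac{E{\left(\left(5 + 0\right)^{2},205 \right)}}{4613} - 12004 = \frac{\left(5 + 0\right)^{2}}{4613} - 12004 = 5^{2} \cdot \frac{1}{4613} - 12004 = 25 \cdot \frac{1}{4613} - 12004 = \frac{25}{4613} - 12004 = - \frac{55374427}{4613}$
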